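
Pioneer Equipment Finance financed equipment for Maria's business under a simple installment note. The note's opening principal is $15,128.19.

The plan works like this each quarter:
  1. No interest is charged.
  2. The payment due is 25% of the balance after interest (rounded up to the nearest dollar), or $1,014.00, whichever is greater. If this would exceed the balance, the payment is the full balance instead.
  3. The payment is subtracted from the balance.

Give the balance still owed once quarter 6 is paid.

$2,573.19

Quarter 1: $15,128.19 − $3,783.00 → $11,345.19
Quarter 2: $11,345.19 − $2,837.00 → $8,508.19
Quarter 3: $8,508.19 − $2,128.00 → $6,380.19
Quarter 4: $6,380.19 − $1,596.00 → $4,784.19
Quarter 5: $4,784.19 − $1,197.00 → $3,587.19
Quarter 6: $3,587.19 − $1,014.00 → $2,573.19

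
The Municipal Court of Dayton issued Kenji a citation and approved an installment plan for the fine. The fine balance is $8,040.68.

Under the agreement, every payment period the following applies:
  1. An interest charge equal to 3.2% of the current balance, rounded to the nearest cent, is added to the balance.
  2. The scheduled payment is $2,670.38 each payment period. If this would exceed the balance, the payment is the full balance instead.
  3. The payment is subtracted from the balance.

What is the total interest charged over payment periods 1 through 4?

$555.92

Payment period 1: opening $8,040.68; interest $257.30 → $8,297.98; payment $2,670.38; balance $5,627.60
Payment period 2: opening $5,627.60; interest $180.08 → $5,807.68; payment $2,670.38; balance $3,137.30
Payment period 3: opening $3,137.30; interest $100.39 → $3,237.69; payment $2,670.38; balance $567.31
Payment period 4: opening $567.31; interest $18.15 → $585.46; payment $585.46; balance $0.00
Total interest: $257.30 + $180.08 + $100.39 + $18.15 = $555.92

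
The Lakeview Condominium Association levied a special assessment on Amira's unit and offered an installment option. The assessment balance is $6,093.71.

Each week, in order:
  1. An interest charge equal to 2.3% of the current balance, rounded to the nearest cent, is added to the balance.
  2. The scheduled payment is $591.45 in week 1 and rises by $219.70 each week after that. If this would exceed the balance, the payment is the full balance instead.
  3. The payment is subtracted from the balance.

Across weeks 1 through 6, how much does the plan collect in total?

$6,671.28

Week 1: $6,093.71 +$140.16 interest = $6,233.87; pay $591.45 → $5,642.42
Week 2: $5,642.42 +$129.78 interest = $5,772.20; pay $811.15 → $4,961.05
Week 3: $4,961.05 +$114.10 interest = $5,075.15; pay $1,030.85 → $4,044.30
Week 4: $4,044.30 +$93.02 interest = $4,137.32; pay $1,250.55 → $2,886.77
Week 5: $2,886.77 +$66.40 interest = $2,953.17; pay $1,470.25 → $1,482.92
Week 6: $1,482.92 +$34.11 interest = $1,517.03; pay $1,517.03 → $0.00
Total paid: $6,671.28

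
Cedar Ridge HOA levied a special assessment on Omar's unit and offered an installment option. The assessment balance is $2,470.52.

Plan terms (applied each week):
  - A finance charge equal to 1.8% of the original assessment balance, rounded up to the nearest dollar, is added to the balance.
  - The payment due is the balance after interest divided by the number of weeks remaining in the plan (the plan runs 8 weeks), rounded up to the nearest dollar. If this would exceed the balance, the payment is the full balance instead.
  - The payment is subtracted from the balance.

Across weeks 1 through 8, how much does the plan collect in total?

$2,830.52

Week 1: opening $2,470.52; interest $45.00 → $2,515.52; payment $315.00; balance $2,200.52
Week 2: opening $2,200.52; interest $45.00 → $2,245.52; payment $321.00; balance $1,924.52
Week 3: opening $1,924.52; interest $45.00 → $1,969.52; payment $329.00; balance $1,640.52
Week 4: opening $1,640.52; interest $45.00 → $1,685.52; payment $338.00; balance $1,347.52
Week 5: opening $1,347.52; interest $45.00 → $1,392.52; payment $349.00; balance $1,043.52
Week 6: opening $1,043.52; interest $45.00 → $1,088.52; payment $363.00; balance $725.52
Week 7: opening $725.52; interest $45.00 → $770.52; payment $386.00; balance $384.52
Week 8: opening $384.52; interest $45.00 → $429.52; payment $429.52; balance $0.00
Total paid: $2,830.52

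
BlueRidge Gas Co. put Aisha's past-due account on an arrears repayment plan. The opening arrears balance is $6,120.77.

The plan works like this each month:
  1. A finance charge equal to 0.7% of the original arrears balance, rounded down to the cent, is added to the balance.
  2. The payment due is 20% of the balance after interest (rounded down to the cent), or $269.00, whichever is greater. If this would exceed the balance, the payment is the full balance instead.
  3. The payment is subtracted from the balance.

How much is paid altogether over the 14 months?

$6,720.53

Month 1: opening $6,120.77; interest $42.84 → $6,163.61; payment $1,232.72; balance $4,930.89
Month 2: opening $4,930.89; interest $42.84 → $4,973.73; payment $994.74; balance $3,978.99
Month 3: opening $3,978.99; interest $42.84 → $4,021.83; payment $804.36; balance $3,217.47
Month 4: opening $3,217.47; interest $42.84 → $3,260.31; payment $652.06; balance $2,608.25
Month 5: opening $2,608.25; interest $42.84 → $2,651.09; payment $530.21; balance $2,120.88
Month 6: opening $2,120.88; interest $42.84 → $2,163.72; payment $432.74; balance $1,730.98
Month 7: opening $1,730.98; interest $42.84 → $1,773.82; payment $354.76; balance $1,419.06
Month 8: opening $1,419.06; interest $42.84 → $1,461.90; payment $292.38; balance $1,169.52
Month 9: opening $1,169.52; interest $42.84 → $1,212.36; payment $269.00; balance $943.36
Month 10: opening $943.36; interest $42.84 → $986.20; payment $269.00; balance $717.20
Month 11: opening $717.20; interest $42.84 → $760.04; payment $269.00; balance $491.04
Month 12: opening $491.04; interest $42.84 → $533.88; payment $269.00; balance $264.88
Month 13: opening $264.88; interest $42.84 → $307.72; payment $269.00; balance $38.72
Month 14: opening $38.72; interest $42.84 → $81.56; payment $81.56; balance $0.00
Total paid: $6,720.53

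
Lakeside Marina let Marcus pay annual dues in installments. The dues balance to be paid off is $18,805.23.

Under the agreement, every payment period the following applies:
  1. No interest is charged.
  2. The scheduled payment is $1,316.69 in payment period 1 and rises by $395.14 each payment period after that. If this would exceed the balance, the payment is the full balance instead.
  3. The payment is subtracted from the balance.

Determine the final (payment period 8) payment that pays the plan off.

$1,290.46

Payment period 1: opening $18,805.23; payment $1,316.69; balance $17,488.54
Payment period 2: opening $17,488.54; payment $1,711.83; balance $15,776.71
Payment period 3: opening $15,776.71; payment $2,106.97; balance $13,669.74
Payment period 4: opening $13,669.74; payment $2,502.11; balance $11,167.63
Payment period 5: opening $11,167.63; payment $2,897.25; balance $8,270.38
Payment period 6: opening $8,270.38; payment $3,292.39; balance $4,977.99
Payment period 7: opening $4,977.99; payment $3,687.53; balance $1,290.46
Payment period 8: opening $1,290.46; payment $1,290.46; balance $0.00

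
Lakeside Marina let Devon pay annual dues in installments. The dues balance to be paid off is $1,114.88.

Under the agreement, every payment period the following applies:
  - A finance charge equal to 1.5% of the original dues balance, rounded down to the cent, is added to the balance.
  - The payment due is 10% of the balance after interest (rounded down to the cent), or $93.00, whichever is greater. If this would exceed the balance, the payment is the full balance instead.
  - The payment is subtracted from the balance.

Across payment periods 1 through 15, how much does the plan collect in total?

$1,365.68

# | Opening | Interest | Payment | End bal
1 | $1,114.88 | $16.72 | $113.16 | $1,018.44
2 | $1,018.44 | $16.72 | $103.51 | $931.65
3 | $931.65 | $16.72 | $94.83 | $853.54
4 | $853.54 | $16.72 | $93.00 | $777.26
5 | $777.26 | $16.72 | $93.00 | $700.98
6 | $700.98 | $16.72 | $93.00 | $624.70
7 | $624.70 | $16.72 | $93.00 | $548.42
8 | $548.42 | $16.72 | $93.00 | $472.14
9 | $472.14 | $16.72 | $93.00 | $395.86
10 | $395.86 | $16.72 | $93.00 | $319.58
11 | $319.58 | $16.72 | $93.00 | $243.30
12 | $243.30 | $16.72 | $93.00 | $167.02
13 | $167.02 | $16.72 | $93.00 | $90.74
14 | $90.74 | $16.72 | $93.00 | $14.46
15 | $14.46 | $16.72 | $31.18 | $0.00
Total paid: $1,365.68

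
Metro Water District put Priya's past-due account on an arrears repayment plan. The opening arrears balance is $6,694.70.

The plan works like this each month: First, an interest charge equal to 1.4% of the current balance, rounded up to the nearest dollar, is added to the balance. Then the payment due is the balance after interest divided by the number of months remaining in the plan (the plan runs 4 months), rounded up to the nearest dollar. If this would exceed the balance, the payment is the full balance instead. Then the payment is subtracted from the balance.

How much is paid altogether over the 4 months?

$6,934.70

# | Opening | Interest | Payment | End bal
1 | $6,694.70 | $94.00 | $1,698.00 | $5,090.70
2 | $5,090.70 | $72.00 | $1,721.00 | $3,441.70
3 | $3,441.70 | $49.00 | $1,746.00 | $1,744.70
4 | $1,744.70 | $25.00 | $1,769.70 | $0.00
Total paid: $6,934.70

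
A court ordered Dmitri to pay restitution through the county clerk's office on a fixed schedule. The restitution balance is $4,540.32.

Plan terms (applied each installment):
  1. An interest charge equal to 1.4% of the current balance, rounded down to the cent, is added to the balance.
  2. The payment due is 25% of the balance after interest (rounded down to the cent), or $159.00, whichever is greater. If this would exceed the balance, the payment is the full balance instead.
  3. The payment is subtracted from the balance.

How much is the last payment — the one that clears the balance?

$46.57

Installment 1: $4,540.32 +$63.56 interest = $4,603.88; pay $1,150.97 → $3,452.91
Installment 2: $3,452.91 +$48.34 interest = $3,501.25; pay $875.31 → $2,625.94
Installment 3: $2,625.94 +$36.76 interest = $2,662.70; pay $665.67 → $1,997.03
Installment 4: $1,997.03 +$27.95 interest = $2,024.98; pay $506.24 → $1,518.74
Installment 5: $1,518.74 +$21.26 interest = $1,540.00; pay $385.00 → $1,155.00
Installment 6: $1,155.00 +$16.17 interest = $1,171.17; pay $292.79 → $878.38
Installment 7: $878.38 +$12.29 interest = $890.67; pay $222.66 → $668.01
Installment 8: $668.01 +$9.35 interest = $677.36; pay $169.34 → $508.02
Installment 9: $508.02 +$7.11 interest = $515.13; pay $159.00 → $356.13
Installment 10: $356.13 +$4.98 interest = $361.11; pay $159.00 → $202.11
Installment 11: $202.11 +$2.82 interest = $204.93; pay $159.00 → $45.93
Installment 12: $45.93 +$0.64 interest = $46.57; pay $46.57 → $0.00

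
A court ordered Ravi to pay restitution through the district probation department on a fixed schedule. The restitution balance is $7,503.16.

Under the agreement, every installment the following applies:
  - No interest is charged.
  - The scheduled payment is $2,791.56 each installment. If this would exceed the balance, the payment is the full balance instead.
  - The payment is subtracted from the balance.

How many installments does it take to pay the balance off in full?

# | Opening | Payment | End bal
1 | $7,503.16 | $2,791.56 | $4,711.60
2 | $4,711.60 | $2,791.56 | $1,920.04
3 | $1,920.04 | $1,920.04 | $0.00
Balance reaches $0.00 in installment 3.

3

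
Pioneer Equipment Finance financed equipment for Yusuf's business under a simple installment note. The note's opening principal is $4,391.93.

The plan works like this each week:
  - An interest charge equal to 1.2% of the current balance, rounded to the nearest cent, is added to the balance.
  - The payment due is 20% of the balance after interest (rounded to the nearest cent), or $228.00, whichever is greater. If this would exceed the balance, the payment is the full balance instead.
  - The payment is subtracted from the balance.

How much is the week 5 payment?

$381.90

# | Opening | Interest | Payment | End bal
1 | $4,391.93 | $52.70 | $888.93 | $3,555.70
2 | $3,555.70 | $42.67 | $719.67 | $2,878.70
3 | $2,878.70 | $34.54 | $582.65 | $2,330.59
4 | $2,330.59 | $27.97 | $471.71 | $1,886.85
5 | $1,886.85 | $22.64 | $381.90 | $1,527.59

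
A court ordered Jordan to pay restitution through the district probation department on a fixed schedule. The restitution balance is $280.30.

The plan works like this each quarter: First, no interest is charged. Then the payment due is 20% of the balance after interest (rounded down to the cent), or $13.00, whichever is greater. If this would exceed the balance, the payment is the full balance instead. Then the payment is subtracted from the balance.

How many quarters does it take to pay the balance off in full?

12

Quarter 1: $280.30 − $56.06 → $224.24
Quarter 2: $224.24 − $44.84 → $179.40
Quarter 3: $179.40 − $35.88 → $143.52
Quarter 4: $143.52 − $28.70 → $114.82
Quarter 5: $114.82 − $22.96 → $91.86
Quarter 6: $91.86 − $18.37 → $73.49
Quarter 7: $73.49 − $14.69 → $58.80
Quarter 8: $58.80 − $13.00 → $45.80
Quarter 9: $45.80 − $13.00 → $32.80
Quarter 10: $32.80 − $13.00 → $19.80
Quarter 11: $19.80 − $13.00 → $6.80
Quarter 12: $6.80 − $6.80 → $0.00
Balance reaches $0.00 in quarter 12.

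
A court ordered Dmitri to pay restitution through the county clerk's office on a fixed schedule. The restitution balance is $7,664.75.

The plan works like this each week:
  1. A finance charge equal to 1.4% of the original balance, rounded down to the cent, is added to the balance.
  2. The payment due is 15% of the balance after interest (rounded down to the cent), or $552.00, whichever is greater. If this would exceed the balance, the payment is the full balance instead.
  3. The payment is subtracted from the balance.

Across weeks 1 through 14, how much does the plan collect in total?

$9,166.95

Week 1: opening $7,664.75; interest $107.30 → $7,772.05; payment $1,165.80; balance $6,606.25
Week 2: opening $6,606.25; interest $107.30 → $6,713.55; payment $1,007.03; balance $5,706.52
Week 3: opening $5,706.52; interest $107.30 → $5,813.82; payment $872.07; balance $4,941.75
Week 4: opening $4,941.75; interest $107.30 → $5,049.05; payment $757.35; balance $4,291.70
Week 5: opening $4,291.70; interest $107.30 → $4,399.00; payment $659.85; balance $3,739.15
Week 6: opening $3,739.15; interest $107.30 → $3,846.45; payment $576.96; balance $3,269.49
Week 7: opening $3,269.49; interest $107.30 → $3,376.79; payment $552.00; balance $2,824.79
Week 8: opening $2,824.79; interest $107.30 → $2,932.09; payment $552.00; balance $2,380.09
Week 9: opening $2,380.09; interest $107.30 → $2,487.39; payment $552.00; balance $1,935.39
Week 10: opening $1,935.39; interest $107.30 → $2,042.69; payment $552.00; balance $1,490.69
Week 11: opening $1,490.69; interest $107.30 → $1,597.99; payment $552.00; balance $1,045.99
Week 12: opening $1,045.99; interest $107.30 → $1,153.29; payment $552.00; balance $601.29
Week 13: opening $601.29; interest $107.30 → $708.59; payment $552.00; balance $156.59
Week 14: opening $156.59; interest $107.30 → $263.89; payment $263.89; balance $0.00
Total paid: $9,166.95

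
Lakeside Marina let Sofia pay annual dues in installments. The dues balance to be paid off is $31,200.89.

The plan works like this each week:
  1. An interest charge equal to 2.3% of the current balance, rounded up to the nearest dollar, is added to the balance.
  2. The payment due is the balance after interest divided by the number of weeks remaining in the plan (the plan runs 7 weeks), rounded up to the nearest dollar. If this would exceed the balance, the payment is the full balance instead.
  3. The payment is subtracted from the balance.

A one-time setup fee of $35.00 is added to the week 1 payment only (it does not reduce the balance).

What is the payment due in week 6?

# | Opening | Interest | Payment | Fee | End bal
1 | $31,200.89 | $718.00 | $4,560.00 | $35.00 | $27,358.89
2 | $27,358.89 | $630.00 | $4,665.00 | — | $23,323.89
3 | $23,323.89 | $537.00 | $4,773.00 | — | $19,087.89
4 | $19,087.89 | $440.00 | $4,882.00 | — | $14,645.89
5 | $14,645.89 | $337.00 | $4,995.00 | — | $9,987.89
6 | $9,987.89 | $230.00 | $5,109.00 | — | $5,108.89

$5,109.00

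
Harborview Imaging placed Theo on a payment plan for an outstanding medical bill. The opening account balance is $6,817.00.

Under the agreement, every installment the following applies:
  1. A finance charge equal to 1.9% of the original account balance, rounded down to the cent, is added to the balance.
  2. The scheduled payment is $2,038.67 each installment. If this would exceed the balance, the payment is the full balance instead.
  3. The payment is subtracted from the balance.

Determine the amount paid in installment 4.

Installment 1: $6,817.00 +$129.52 interest = $6,946.52; pay $2,038.67 → $4,907.85
Installment 2: $4,907.85 +$129.52 interest = $5,037.37; pay $2,038.67 → $2,998.70
Installment 3: $2,998.70 +$129.52 interest = $3,128.22; pay $2,038.67 → $1,089.55
Installment 4: $1,089.55 +$129.52 interest = $1,219.07; pay $1,219.07 → $0.00

$1,219.07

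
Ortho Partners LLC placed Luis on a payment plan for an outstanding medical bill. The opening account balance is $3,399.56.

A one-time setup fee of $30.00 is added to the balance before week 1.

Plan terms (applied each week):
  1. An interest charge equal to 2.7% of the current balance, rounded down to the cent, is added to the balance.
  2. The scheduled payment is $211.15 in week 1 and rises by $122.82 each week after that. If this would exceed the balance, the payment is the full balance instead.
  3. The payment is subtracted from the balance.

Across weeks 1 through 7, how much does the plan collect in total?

Week 1: opening $3,429.56; interest $92.59 → $3,522.15; payment $211.15; balance $3,311.00
Week 2: opening $3,311.00; interest $89.39 → $3,400.39; payment $333.97; balance $3,066.42
Week 3: opening $3,066.42; interest $82.79 → $3,149.21; payment $456.79; balance $2,692.42
Week 4: opening $2,692.42; interest $72.69 → $2,765.11; payment $579.61; balance $2,185.50
Week 5: opening $2,185.50; interest $59.00 → $2,244.50; payment $702.43; balance $1,542.07
Week 6: opening $1,542.07; interest $41.63 → $1,583.70; payment $825.25; balance $758.45
Week 7: opening $758.45; interest $20.47 → $778.92; payment $778.92; balance $0.00
Total paid: $3,888.12

$3,888.12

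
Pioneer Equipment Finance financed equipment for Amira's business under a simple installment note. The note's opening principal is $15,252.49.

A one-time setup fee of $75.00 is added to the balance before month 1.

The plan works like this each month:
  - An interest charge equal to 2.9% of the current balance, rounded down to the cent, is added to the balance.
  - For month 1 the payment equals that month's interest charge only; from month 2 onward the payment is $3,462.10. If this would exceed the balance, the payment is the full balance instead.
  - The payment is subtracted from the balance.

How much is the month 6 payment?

Month 1: $15,327.49 +$444.49 interest = $15,771.98; pay $444.49 → $15,327.49
Month 2: $15,327.49 +$444.49 interest = $15,771.98; pay $3,462.10 → $12,309.88
Month 3: $12,309.88 +$356.98 interest = $12,666.86; pay $3,462.10 → $9,204.76
Month 4: $9,204.76 +$266.93 interest = $9,471.69; pay $3,462.10 → $6,009.59
Month 5: $6,009.59 +$174.27 interest = $6,183.86; pay $3,462.10 → $2,721.76
Month 6: $2,721.76 +$78.93 interest = $2,800.69; pay $2,800.69 → $0.00

$2,800.69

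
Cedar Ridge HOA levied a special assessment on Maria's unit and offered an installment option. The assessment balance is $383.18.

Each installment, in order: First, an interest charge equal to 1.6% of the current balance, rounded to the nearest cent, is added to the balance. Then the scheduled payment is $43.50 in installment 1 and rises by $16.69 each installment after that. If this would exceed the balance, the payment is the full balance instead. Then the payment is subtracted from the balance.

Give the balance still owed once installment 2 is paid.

$291.15

Installment 1: opening $383.18; interest $6.13 → $389.31; payment $43.50; balance $345.81
Installment 2: opening $345.81; interest $5.53 → $351.34; payment $60.19; balance $291.15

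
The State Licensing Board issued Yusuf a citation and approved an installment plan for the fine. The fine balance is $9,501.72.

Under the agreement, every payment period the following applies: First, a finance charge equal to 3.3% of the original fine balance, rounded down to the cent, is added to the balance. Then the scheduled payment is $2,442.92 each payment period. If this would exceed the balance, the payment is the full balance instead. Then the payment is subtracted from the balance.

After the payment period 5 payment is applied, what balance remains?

Payment period 1: opening $9,501.72; interest $313.55 → $9,815.27; payment $2,442.92; balance $7,372.35
Payment period 2: opening $7,372.35; interest $313.55 → $7,685.90; payment $2,442.92; balance $5,242.98
Payment period 3: opening $5,242.98; interest $313.55 → $5,556.53; payment $2,442.92; balance $3,113.61
Payment period 4: opening $3,113.61; interest $313.55 → $3,427.16; payment $2,442.92; balance $984.24
Payment period 5: opening $984.24; interest $313.55 → $1,297.79; payment $1,297.79; balance $0.00

$0.00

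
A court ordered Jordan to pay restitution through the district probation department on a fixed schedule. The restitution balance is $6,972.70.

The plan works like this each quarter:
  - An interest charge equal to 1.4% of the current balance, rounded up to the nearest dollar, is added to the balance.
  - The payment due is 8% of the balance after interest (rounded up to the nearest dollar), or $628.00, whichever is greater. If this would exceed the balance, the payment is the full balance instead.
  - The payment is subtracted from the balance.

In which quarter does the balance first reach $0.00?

13

Quarter 1: opening $6,972.70; interest $98.00 → $7,070.70; payment $628.00; balance $6,442.70
Quarter 2: opening $6,442.70; interest $91.00 → $6,533.70; payment $628.00; balance $5,905.70
Quarter 3: opening $5,905.70; interest $83.00 → $5,988.70; payment $628.00; balance $5,360.70
Quarter 4: opening $5,360.70; interest $76.00 → $5,436.70; payment $628.00; balance $4,808.70
Quarter 5: opening $4,808.70; interest $68.00 → $4,876.70; payment $628.00; balance $4,248.70
Quarter 6: opening $4,248.70; interest $60.00 → $4,308.70; payment $628.00; balance $3,680.70
Quarter 7: opening $3,680.70; interest $52.00 → $3,732.70; payment $628.00; balance $3,104.70
Quarter 8: opening $3,104.70; interest $44.00 → $3,148.70; payment $628.00; balance $2,520.70
Quarter 9: opening $2,520.70; interest $36.00 → $2,556.70; payment $628.00; balance $1,928.70
Quarter 10: opening $1,928.70; interest $28.00 → $1,956.70; payment $628.00; balance $1,328.70
Quarter 11: opening $1,328.70; interest $19.00 → $1,347.70; payment $628.00; balance $719.70
Quarter 12: opening $719.70; interest $11.00 → $730.70; payment $628.00; balance $102.70
Quarter 13: opening $102.70; interest $2.00 → $104.70; payment $104.70; balance $0.00
Balance reaches $0.00 in quarter 13.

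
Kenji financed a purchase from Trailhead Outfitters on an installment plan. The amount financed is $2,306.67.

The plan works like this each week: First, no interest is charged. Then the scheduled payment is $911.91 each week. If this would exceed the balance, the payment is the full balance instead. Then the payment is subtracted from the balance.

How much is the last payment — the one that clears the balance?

$482.85

# | Opening | Payment | End bal
1 | $2,306.67 | $911.91 | $1,394.76
2 | $1,394.76 | $911.91 | $482.85
3 | $482.85 | $482.85 | $0.00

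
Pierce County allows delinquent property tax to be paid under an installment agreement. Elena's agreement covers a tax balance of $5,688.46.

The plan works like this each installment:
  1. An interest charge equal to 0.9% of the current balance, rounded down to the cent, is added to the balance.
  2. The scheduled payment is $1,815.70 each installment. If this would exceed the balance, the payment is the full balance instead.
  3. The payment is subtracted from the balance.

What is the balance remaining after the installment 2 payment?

$2,143.56

Installment 1: opening $5,688.46; interest $51.19 → $5,739.65; payment $1,815.70; balance $3,923.95
Installment 2: opening $3,923.95; interest $35.31 → $3,959.26; payment $1,815.70; balance $2,143.56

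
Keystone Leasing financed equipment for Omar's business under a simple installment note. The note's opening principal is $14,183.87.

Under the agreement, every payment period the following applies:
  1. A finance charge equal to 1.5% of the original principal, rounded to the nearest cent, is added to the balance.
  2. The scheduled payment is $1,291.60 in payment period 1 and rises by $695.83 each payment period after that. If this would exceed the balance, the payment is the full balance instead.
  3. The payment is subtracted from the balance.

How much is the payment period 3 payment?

$2,683.26

Payment period 1: opening $14,183.87; interest $212.76 → $14,396.63; payment $1,291.60; balance $13,105.03
Payment period 2: opening $13,105.03; interest $212.76 → $13,317.79; payment $1,987.43; balance $11,330.36
Payment period 3: opening $11,330.36; interest $212.76 → $11,543.12; payment $2,683.26; balance $8,859.86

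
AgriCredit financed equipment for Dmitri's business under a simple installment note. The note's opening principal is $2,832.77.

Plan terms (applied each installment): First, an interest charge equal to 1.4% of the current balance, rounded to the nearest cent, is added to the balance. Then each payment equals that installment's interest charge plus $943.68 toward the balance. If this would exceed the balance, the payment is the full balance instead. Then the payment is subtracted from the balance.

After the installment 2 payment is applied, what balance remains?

$945.41

Installment 1: opening $2,832.77; interest $39.66 → $2,872.43; payment $983.34; balance $1,889.09
Installment 2: opening $1,889.09; interest $26.45 → $1,915.54; payment $970.13; balance $945.41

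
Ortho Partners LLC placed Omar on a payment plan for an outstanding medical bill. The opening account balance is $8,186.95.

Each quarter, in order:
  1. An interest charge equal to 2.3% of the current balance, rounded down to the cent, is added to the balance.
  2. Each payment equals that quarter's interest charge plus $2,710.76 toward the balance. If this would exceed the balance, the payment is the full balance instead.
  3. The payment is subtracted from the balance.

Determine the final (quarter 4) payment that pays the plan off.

$55.92

Quarter 1: opening $8,186.95; interest $188.29 → $8,375.24; payment $2,899.05; balance $5,476.19
Quarter 2: opening $5,476.19; interest $125.95 → $5,602.14; payment $2,836.71; balance $2,765.43
Quarter 3: opening $2,765.43; interest $63.60 → $2,829.03; payment $2,774.36; balance $54.67
Quarter 4: opening $54.67; interest $1.25 → $55.92; payment $55.92; balance $0.00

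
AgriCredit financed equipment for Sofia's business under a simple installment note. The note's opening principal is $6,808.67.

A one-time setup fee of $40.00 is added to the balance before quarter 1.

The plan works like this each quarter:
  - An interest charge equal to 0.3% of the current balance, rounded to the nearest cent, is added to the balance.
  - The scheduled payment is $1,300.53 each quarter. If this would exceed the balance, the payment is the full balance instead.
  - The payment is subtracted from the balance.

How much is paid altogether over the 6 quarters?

$6,914.12

Quarter 1: $6,848.67 +$20.55 interest = $6,869.22; pay $1,300.53 → $5,568.69
Quarter 2: $5,568.69 +$16.71 interest = $5,585.40; pay $1,300.53 → $4,284.87
Quarter 3: $4,284.87 +$12.85 interest = $4,297.72; pay $1,300.53 → $2,997.19
Quarter 4: $2,997.19 +$8.99 interest = $3,006.18; pay $1,300.53 → $1,705.65
Quarter 5: $1,705.65 +$5.12 interest = $1,710.77; pay $1,300.53 → $410.24
Quarter 6: $410.24 +$1.23 interest = $411.47; pay $411.47 → $0.00
Total paid: $6,914.12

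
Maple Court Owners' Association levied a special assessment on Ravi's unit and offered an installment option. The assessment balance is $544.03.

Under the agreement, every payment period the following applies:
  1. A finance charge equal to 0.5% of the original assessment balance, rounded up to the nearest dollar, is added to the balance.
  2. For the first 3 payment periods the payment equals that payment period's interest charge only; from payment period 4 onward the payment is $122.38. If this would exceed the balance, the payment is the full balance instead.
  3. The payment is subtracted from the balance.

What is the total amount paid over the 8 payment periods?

$568.03

Payment period 1: $544.03 +$3.00 interest = $547.03; pay $3.00 → $544.03
Payment period 2: $544.03 +$3.00 interest = $547.03; pay $3.00 → $544.03
Payment period 3: $544.03 +$3.00 interest = $547.03; pay $3.00 → $544.03
Payment period 4: $544.03 +$3.00 interest = $547.03; pay $122.38 → $424.65
Payment period 5: $424.65 +$3.00 interest = $427.65; pay $122.38 → $305.27
Payment period 6: $305.27 +$3.00 interest = $308.27; pay $122.38 → $185.89
Payment period 7: $185.89 +$3.00 interest = $188.89; pay $122.38 → $66.51
Payment period 8: $66.51 +$3.00 interest = $69.51; pay $69.51 → $0.00
Total paid: $568.03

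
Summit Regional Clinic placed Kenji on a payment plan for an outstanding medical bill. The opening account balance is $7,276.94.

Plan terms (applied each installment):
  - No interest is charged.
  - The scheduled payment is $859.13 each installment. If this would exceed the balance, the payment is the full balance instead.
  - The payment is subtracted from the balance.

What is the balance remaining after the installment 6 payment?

Installment 1: opening $7,276.94; payment $859.13; balance $6,417.81
Installment 2: opening $6,417.81; payment $859.13; balance $5,558.68
Installment 3: opening $5,558.68; payment $859.13; balance $4,699.55
Installment 4: opening $4,699.55; payment $859.13; balance $3,840.42
Installment 5: opening $3,840.42; payment $859.13; balance $2,981.29
Installment 6: opening $2,981.29; payment $859.13; balance $2,122.16

$2,122.16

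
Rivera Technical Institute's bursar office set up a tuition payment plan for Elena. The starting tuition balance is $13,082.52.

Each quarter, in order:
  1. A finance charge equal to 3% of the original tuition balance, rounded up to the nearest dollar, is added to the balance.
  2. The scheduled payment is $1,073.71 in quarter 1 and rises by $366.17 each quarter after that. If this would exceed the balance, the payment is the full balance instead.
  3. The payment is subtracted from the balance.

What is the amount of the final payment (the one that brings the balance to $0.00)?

Quarter 1: $13,082.52 +$393.00 interest = $13,475.52; pay $1,073.71 → $12,401.81
Quarter 2: $12,401.81 +$393.00 interest = $12,794.81; pay $1,439.88 → $11,354.93
Quarter 3: $11,354.93 +$393.00 interest = $11,747.93; pay $1,806.05 → $9,941.88
Quarter 4: $9,941.88 +$393.00 interest = $10,334.88; pay $2,172.22 → $8,162.66
Quarter 5: $8,162.66 +$393.00 interest = $8,555.66; pay $2,538.39 → $6,017.27
Quarter 6: $6,017.27 +$393.00 interest = $6,410.27; pay $2,904.56 → $3,505.71
Quarter 7: $3,505.71 +$393.00 interest = $3,898.71; pay $3,270.73 → $627.98
Quarter 8: $627.98 +$393.00 interest = $1,020.98; pay $1,020.98 → $0.00

$1,020.98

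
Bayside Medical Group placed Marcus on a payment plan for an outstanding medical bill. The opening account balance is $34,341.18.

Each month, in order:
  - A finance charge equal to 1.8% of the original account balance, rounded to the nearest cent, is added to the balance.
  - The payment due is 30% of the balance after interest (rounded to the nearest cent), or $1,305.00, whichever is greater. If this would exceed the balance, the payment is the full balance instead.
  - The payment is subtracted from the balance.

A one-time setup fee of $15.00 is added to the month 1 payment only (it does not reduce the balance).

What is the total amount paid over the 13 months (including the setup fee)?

Month 1: opening $34,341.18; interest $618.14 → $34,959.32; payment $10,487.80 (+ $15.00 fee); balance $24,471.52
Month 2: opening $24,471.52; interest $618.14 → $25,089.66; payment $7,526.90; balance $17,562.76
Month 3: opening $17,562.76; interest $618.14 → $18,180.90; payment $5,454.27; balance $12,726.63
Month 4: opening $12,726.63; interest $618.14 → $13,344.77; payment $4,003.43; balance $9,341.34
Month 5: opening $9,341.34; interest $618.14 → $9,959.48; payment $2,987.84; balance $6,971.64
Month 6: opening $6,971.64; interest $618.14 → $7,589.78; payment $2,276.93; balance $5,312.85
Month 7: opening $5,312.85; interest $618.14 → $5,930.99; payment $1,779.30; balance $4,151.69
Month 8: opening $4,151.69; interest $618.14 → $4,769.83; payment $1,430.95; balance $3,338.88
Month 9: opening $3,338.88; interest $618.14 → $3,957.02; payment $1,305.00; balance $2,652.02
Month 10: opening $2,652.02; interest $618.14 → $3,270.16; payment $1,305.00; balance $1,965.16
Month 11: opening $1,965.16; interest $618.14 → $2,583.30; payment $1,305.00; balance $1,278.30
Month 12: opening $1,278.30; interest $618.14 → $1,896.44; payment $1,305.00; balance $591.44
Month 13: opening $591.44; interest $618.14 → $1,209.58; payment $1,209.58; balance $0.00
Total paid: $42,392.00

$42,392.00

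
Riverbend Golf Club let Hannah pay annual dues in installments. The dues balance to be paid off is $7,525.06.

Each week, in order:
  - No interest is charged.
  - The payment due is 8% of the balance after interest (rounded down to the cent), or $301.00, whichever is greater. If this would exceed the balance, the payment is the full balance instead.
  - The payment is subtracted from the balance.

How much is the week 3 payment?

# | Opening | Payment | End bal
1 | $7,525.06 | $602.00 | $6,923.06
2 | $6,923.06 | $553.84 | $6,369.22
3 | $6,369.22 | $509.53 | $5,859.69

$509.53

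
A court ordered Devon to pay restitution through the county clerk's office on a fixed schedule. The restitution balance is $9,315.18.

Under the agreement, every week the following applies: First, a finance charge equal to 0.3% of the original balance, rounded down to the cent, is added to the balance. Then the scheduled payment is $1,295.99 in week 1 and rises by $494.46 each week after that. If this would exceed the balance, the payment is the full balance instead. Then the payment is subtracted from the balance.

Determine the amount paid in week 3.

Week 1: $9,315.18 +$27.94 interest = $9,343.12; pay $1,295.99 → $8,047.13
Week 2: $8,047.13 +$27.94 interest = $8,075.07; pay $1,790.45 → $6,284.62
Week 3: $6,284.62 +$27.94 interest = $6,312.56; pay $2,284.91 → $4,027.65

$2,284.91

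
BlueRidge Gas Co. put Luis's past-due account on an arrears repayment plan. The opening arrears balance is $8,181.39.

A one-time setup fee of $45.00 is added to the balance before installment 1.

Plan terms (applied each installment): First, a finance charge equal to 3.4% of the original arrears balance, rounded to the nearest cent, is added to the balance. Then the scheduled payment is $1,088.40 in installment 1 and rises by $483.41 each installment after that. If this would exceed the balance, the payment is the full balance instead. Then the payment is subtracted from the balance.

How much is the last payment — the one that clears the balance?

# | Opening | Interest | Payment | End bal
1 | $8,226.39 | $278.17 | $1,088.40 | $7,416.16
2 | $7,416.16 | $278.17 | $1,571.81 | $6,122.52
3 | $6,122.52 | $278.17 | $2,055.22 | $4,345.47
4 | $4,345.47 | $278.17 | $2,538.63 | $2,085.01
5 | $2,085.01 | $278.17 | $2,363.18 | $0.00

$2,363.18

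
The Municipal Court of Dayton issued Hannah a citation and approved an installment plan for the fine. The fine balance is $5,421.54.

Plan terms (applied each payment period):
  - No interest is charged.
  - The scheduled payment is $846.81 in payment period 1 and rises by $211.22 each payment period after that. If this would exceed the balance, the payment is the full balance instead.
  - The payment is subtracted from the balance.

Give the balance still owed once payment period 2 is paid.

$3,516.70

Payment period 1: $5,421.54 − $846.81 → $4,574.73
Payment period 2: $4,574.73 − $1,058.03 → $3,516.70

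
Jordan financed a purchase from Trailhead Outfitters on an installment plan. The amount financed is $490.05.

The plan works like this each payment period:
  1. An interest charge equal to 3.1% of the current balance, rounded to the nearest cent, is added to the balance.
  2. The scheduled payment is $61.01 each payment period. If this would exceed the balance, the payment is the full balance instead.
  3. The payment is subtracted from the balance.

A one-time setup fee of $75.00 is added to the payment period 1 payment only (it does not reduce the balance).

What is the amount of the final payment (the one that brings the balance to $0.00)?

$23.39

Payment period 1: opening $490.05; interest $15.19 → $505.24; payment $61.01 (+ $75.00 fee); balance $444.23
Payment period 2: opening $444.23; interest $13.77 → $458.00; payment $61.01; balance $396.99
Payment period 3: opening $396.99; interest $12.31 → $409.30; payment $61.01; balance $348.29
Payment period 4: opening $348.29; interest $10.80 → $359.09; payment $61.01; balance $298.08
Payment period 5: opening $298.08; interest $9.24 → $307.32; payment $61.01; balance $246.31
Payment period 6: opening $246.31; interest $7.64 → $253.95; payment $61.01; balance $192.94
Payment period 7: opening $192.94; interest $5.98 → $198.92; payment $61.01; balance $137.91
Payment period 8: opening $137.91; interest $4.28 → $142.19; payment $61.01; balance $81.18
Payment period 9: opening $81.18; interest $2.52 → $83.70; payment $61.01; balance $22.69
Payment period 10: opening $22.69; interest $0.70 → $23.39; payment $23.39; balance $0.00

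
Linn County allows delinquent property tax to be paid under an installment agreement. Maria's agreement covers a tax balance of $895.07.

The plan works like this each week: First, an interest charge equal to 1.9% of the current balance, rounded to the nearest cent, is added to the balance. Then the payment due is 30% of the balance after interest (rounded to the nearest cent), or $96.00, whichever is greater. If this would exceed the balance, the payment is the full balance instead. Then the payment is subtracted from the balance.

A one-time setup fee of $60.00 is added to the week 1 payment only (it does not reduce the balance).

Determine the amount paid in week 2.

$195.18

Week 1: opening $895.07; interest $17.01 → $912.08; payment $273.62 (+ $60.00 fee); balance $638.46
Week 2: opening $638.46; interest $12.13 → $650.59; payment $195.18; balance $455.41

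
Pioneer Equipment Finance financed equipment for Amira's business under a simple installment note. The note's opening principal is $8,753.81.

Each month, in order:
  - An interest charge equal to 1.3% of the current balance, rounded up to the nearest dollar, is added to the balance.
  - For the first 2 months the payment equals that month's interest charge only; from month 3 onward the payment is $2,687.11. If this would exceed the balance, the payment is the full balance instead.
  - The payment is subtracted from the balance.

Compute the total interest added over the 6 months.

Month 1: $8,753.81 +$114.00 interest = $8,867.81; pay $114.00 → $8,753.81
Month 2: $8,753.81 +$114.00 interest = $8,867.81; pay $114.00 → $8,753.81
Month 3: $8,753.81 +$114.00 interest = $8,867.81; pay $2,687.11 → $6,180.70
Month 4: $6,180.70 +$81.00 interest = $6,261.70; pay $2,687.11 → $3,574.59
Month 5: $3,574.59 +$47.00 interest = $3,621.59; pay $2,687.11 → $934.48
Month 6: $934.48 +$13.00 interest = $947.48; pay $947.48 → $0.00
Total interest: $114.00 + $114.00 + $114.00 + $81.00 + $47.00 + $13.00 = $483.00

$483.00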